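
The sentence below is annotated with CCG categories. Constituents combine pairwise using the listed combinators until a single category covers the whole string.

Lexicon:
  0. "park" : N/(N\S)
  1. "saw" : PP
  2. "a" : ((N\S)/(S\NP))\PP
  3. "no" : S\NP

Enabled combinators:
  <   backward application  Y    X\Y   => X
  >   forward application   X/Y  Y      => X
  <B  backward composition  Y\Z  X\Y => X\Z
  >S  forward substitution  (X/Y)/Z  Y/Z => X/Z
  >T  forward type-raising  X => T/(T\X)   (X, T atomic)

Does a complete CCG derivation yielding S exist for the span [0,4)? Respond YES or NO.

NO

N/(N\S) PP ((N\S)/(S\NP))\PP S\NP
CKY chart[0,4] = {N, N/(N\N), NP/(NP\N), PP/(PP\N), S/(S\N)}; S ∉ chart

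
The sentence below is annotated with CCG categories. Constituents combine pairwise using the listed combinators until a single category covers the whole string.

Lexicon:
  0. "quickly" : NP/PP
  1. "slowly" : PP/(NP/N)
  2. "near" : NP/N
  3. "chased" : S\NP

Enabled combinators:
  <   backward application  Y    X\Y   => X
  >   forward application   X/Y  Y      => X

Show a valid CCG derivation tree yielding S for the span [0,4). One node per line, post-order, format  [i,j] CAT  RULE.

[0,1] NP/PP  lex  "quickly"
[1,2] PP/(NP/N)  lex  "slowly"
[2,3] NP/N  lex  "near"
[1,3] PP  >  k=2
[0,3] NP  >  k=1
[3,4] S\NP  lex  "chased"
[0,4] S  <  k=3

[0,4] S   <
  [0,3] NP   >
    [0,1] "quickly" : NP/PP
    [1,3] PP   >
      [1,2] "slowly" : PP/(NP/N)
      [2,3] "near" : NP/N
  [3,4] "chased" : S\NP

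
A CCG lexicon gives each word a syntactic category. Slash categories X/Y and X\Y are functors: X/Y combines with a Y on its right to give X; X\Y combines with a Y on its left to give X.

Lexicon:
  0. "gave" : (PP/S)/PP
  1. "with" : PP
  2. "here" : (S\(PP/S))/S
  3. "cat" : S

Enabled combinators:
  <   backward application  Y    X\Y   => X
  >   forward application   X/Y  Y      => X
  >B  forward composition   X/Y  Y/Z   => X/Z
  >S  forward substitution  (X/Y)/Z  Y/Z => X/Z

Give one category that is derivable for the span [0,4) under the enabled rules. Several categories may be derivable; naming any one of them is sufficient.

[0,4] S   <
  [0,2] PP/S   >
    [0,1] "gave" : (PP/S)/PP
    [1,2] "with" : PP
  [2,4] S\(PP/S)   >
    [2,3] "here" : (S\(PP/S))/S
    [3,4] "cat" : S

S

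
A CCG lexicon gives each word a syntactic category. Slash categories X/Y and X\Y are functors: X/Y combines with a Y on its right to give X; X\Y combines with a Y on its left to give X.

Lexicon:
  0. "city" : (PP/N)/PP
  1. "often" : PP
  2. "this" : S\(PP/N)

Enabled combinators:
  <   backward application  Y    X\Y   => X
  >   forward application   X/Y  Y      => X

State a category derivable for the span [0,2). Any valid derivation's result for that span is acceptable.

PP/N

[0,3] S   <
  [0,2] PP/N   >
    [0,1] "city" : (PP/N)/PP
    [1,2] "often" : PP
  [2,3] "this" : S\(PP/N)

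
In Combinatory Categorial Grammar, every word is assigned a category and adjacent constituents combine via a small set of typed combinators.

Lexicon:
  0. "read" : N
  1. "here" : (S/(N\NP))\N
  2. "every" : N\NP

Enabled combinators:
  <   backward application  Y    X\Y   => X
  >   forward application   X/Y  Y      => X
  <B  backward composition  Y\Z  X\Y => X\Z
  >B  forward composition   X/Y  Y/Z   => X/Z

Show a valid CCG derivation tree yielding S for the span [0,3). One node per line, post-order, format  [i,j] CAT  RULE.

[0,3] S   >
  [0,2] S/(N\NP)   <
    [0,1] "read" : N
    [1,2] "here" : (S/(N\NP))\N
  [2,3] "every" : N\NP

[0,1] N  lex  "read"
[1,2] (S/(N\NP))\N  lex  "here"
[0,2] S/(N\NP)  <  k=1
[2,3] N\NP  lex  "every"
[0,3] S  >  k=2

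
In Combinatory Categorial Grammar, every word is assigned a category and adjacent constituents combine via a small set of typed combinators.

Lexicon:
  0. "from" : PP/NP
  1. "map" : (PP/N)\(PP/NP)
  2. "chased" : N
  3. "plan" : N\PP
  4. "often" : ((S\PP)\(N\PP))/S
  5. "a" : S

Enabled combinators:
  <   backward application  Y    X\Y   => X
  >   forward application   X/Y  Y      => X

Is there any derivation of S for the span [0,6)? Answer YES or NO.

[0,6] S   <
  [0,3] PP   >
    [0,2] PP/N   <
      [0,1] "from" : PP/NP
      [1,2] "map" : (PP/N)\(PP/NP)
    [2,3] "chased" : N
  [3,6] S\PP   <
    [3,4] "plan" : N\PP
    [4,6] (S\PP)\(N\PP)   >
      [4,5] "often" : ((S\PP)\(N\PP))/S
      [5,6] "a" : S

YES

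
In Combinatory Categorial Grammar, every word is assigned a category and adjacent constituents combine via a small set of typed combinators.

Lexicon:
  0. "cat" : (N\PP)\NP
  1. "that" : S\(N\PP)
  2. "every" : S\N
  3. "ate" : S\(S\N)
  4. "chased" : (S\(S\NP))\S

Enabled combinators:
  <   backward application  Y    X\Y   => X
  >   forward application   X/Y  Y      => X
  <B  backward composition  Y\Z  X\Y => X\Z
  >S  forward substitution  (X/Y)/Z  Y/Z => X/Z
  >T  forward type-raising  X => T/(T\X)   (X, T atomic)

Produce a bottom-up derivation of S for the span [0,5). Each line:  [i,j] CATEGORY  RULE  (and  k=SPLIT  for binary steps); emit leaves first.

[0,1] (N\PP)\NP  lex  "cat"
[1,2] S\(N\PP)  lex  "that"
[0,2] S\NP  <B  k=1
[2,3] S\N  lex  "every"
[3,4] S\(S\N)  lex  "ate"
[2,4] S  <  k=3
[4,5] (S\(S\NP))\S  lex  "chased"
[2,5] S\(S\NP)  <  k=4
[0,5] S  <  k=2

[0,5] S   <
  [0,2] S\NP   <B
    [0,1] "cat" : (N\PP)\NP
    [1,2] "that" : S\(N\PP)
  [2,5] S\(S\NP)   <
    [2,4] S   <
      [2,3] "every" : S\N
      [3,4] "ate" : S\(S\N)
    [4,5] "chased" : (S\(S\NP))\S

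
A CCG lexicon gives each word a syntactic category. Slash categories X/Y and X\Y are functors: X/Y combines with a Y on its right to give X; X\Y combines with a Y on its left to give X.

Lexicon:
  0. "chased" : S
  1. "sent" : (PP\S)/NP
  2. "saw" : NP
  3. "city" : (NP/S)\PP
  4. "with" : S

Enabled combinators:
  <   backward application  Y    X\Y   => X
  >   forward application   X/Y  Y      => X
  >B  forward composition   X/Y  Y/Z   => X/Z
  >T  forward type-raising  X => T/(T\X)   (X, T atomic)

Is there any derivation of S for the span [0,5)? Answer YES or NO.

NO

S (PP\S)/NP NP (NP/S)\PP S
CKY chart[0,5] = {N/(N\NP), NP, NP/(NP\NP), NP/(S\S), PP/(PP\NP), S/(S\NP)}; S ∉ chart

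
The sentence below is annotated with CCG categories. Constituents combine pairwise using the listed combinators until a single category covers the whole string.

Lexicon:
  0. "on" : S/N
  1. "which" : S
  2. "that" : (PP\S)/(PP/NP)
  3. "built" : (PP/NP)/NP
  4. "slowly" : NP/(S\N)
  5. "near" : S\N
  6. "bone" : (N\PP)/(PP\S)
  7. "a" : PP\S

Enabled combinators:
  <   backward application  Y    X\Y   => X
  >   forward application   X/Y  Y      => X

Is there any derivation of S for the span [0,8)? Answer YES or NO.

[0,8] S   >
  [0,1] "on" : S/N
  [1,8] N   <
    [1,6] PP   <
      [1,2] "which" : S
      [2,6] PP\S   >
        [2,3] "that" : (PP\S)/(PP/NP)
        [3,6] PP/NP   >
          [3,4] "built" : (PP/NP)/NP
          [4,6] NP   >
            [4,5] "slowly" : NP/(S\N)
            [5,6] "near" : S\N
    [6,8] N\PP   >
      [6,7] "bone" : (N\PP)/(PP\S)
      [7,8] "a" : PP\S

YES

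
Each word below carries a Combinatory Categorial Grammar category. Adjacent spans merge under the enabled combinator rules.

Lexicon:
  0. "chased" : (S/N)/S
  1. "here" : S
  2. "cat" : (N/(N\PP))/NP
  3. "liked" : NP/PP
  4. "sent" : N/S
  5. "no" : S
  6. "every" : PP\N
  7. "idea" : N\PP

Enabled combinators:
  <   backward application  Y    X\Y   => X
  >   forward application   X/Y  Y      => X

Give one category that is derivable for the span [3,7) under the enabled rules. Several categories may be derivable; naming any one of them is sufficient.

[0,8] S   >
  [0,2] S/N   >
    [0,1] "chased" : (S/N)/S
    [1,2] "here" : S
  [2,8] N   >
    [2,7] N/(N\PP)   >
      [2,3] "cat" : (N/(N\PP))/NP
      [3,7] NP   >
        [3,4] "liked" : NP/PP
        [4,7] PP   <
          [4,6] N   >
            [4,5] "sent" : N/S
            [5,6] "no" : S
          [6,7] "every" : PP\N
    [7,8] "idea" : N\PP

NP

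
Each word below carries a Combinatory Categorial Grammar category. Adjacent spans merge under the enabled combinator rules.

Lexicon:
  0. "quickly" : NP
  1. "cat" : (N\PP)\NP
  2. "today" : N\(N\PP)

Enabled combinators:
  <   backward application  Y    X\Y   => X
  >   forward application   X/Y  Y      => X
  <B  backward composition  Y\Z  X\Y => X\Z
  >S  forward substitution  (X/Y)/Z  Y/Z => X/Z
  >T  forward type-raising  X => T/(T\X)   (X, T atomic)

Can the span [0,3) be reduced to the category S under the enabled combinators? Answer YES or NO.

NP (N\PP)\NP N\(N\PP)
CKY chart[0,3] = {N, N/(N\N), NP/(NP\N), PP/(PP\N), S/(S\N)}; S ∉ chart

NO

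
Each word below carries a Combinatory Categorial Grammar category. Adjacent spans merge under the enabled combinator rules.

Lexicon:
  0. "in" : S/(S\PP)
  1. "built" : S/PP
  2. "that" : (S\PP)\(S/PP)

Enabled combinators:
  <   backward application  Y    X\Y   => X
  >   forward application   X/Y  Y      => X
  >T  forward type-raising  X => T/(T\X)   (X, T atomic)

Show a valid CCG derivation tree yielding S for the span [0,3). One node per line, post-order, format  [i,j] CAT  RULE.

[0,1] S/(S\PP)  lex  "in"
[1,2] S/PP  lex  "built"
[2,3] (S\PP)\(S/PP)  lex  "that"
[1,3] S\PP  <  k=2
[0,3] S  >  k=1

[0,3] S   >
  [0,1] "in" : S/(S\PP)
  [1,3] S\PP   <
    [1,2] "built" : S/PP
    [2,3] "that" : (S\PP)\(S/PP)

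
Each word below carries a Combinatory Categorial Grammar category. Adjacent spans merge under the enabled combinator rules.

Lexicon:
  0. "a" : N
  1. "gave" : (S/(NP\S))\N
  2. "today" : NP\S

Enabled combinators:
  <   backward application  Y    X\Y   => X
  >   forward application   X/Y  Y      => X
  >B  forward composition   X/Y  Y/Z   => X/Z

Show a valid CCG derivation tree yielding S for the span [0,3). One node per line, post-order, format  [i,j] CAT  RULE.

[0,1] N  lex  "a"
[1,2] (S/(NP\S))\N  lex  "gave"
[0,2] S/(NP\S)  <  k=1
[2,3] NP\S  lex  "today"
[0,3] S  >  k=2

[0,3] S   >
  [0,2] S/(NP\S)   <
    [0,1] "a" : N
    [1,2] "gave" : (S/(NP\S))\N
  [2,3] "today" : NP\S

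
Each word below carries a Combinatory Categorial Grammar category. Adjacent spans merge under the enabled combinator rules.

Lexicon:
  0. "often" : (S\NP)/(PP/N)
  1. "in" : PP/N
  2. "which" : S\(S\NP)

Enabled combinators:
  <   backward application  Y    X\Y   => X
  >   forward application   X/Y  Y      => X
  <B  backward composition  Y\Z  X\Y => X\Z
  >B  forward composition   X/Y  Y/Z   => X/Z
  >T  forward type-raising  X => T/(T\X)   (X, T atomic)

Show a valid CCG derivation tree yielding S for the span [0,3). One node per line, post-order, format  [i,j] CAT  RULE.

[0,3] S   <
  [0,2] S\NP   >
    [0,1] "often" : (S\NP)/(PP/N)
    [1,2] "in" : PP/N
  [2,3] "which" : S\(S\NP)

[0,1] (S\NP)/(PP/N)  lex  "often"
[1,2] PP/N  lex  "in"
[0,2] S\NP  >  k=1
[2,3] S\(S\NP)  lex  "which"
[0,3] S  <  k=2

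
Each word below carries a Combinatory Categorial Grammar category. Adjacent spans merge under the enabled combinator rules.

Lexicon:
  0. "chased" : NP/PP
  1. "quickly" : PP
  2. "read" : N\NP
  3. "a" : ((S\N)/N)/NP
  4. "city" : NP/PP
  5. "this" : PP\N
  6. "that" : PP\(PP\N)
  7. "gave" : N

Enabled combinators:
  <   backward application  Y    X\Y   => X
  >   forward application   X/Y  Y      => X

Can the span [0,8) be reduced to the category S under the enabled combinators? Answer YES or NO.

[0,8] S   <
  [0,3] N   <
    [0,2] NP   >
      [0,1] "chased" : NP/PP
      [1,2] "quickly" : PP
    [2,3] "read" : N\NP
  [3,8] S\N   >
    [3,7] (S\N)/N   >
      [3,4] "a" : ((S\N)/N)/NP
      [4,7] NP   >
        [4,5] "city" : NP/PP
        [5,7] PP   <
          [5,6] "this" : PP\N
          [6,7] "that" : PP\(PP\N)
    [7,8] "gave" : N

YES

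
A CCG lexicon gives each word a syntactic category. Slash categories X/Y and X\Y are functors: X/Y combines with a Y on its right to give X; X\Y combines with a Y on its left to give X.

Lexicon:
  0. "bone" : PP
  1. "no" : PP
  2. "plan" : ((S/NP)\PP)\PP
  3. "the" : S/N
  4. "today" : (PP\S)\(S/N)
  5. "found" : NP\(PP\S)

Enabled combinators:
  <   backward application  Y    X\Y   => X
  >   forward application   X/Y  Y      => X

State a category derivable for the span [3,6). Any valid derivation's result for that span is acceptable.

NP

[0,6] S   >
  [0,3] S/NP   <
    [0,1] "bone" : PP
    [1,3] (S/NP)\PP   <
      [1,2] "no" : PP
      [2,3] "plan" : ((S/NP)\PP)\PP
  [3,6] NP   <
    [3,5] PP\S   <
      [3,4] "the" : S/N
      [4,5] "today" : (PP\S)\(S/N)
    [5,6] "found" : NP\(PP\S)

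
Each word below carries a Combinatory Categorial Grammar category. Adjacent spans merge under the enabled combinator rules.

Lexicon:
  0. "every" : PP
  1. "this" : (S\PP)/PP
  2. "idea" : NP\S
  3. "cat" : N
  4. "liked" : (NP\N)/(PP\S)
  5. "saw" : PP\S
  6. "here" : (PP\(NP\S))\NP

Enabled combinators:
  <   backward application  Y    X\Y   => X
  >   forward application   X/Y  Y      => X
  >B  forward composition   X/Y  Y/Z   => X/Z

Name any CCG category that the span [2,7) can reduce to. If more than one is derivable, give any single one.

[0,7] S   <
  [0,1] "every" : PP
  [1,7] S\PP   >
    [1,2] "this" : (S\PP)/PP
    [2,7] PP   <
      [2,3] "idea" : NP\S
      [3,7] PP\(NP\S)   <
        [3,6] NP   <
          [3,4] "cat" : N
          [4,6] NP\N   >
            [4,5] "liked" : (NP\N)/(PP\S)
            [5,6] "saw" : PP\S
        [6,7] "here" : (PP\(NP\S))\NP

PP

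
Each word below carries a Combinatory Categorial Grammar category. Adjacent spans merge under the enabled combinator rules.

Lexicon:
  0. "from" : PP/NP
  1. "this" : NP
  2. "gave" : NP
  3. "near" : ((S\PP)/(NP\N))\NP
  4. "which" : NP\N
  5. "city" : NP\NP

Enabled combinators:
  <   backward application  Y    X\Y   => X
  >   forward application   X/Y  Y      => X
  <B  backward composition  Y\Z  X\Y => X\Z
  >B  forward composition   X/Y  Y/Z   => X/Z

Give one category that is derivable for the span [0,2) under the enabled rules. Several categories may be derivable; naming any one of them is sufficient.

PP

[0,6] S   <
  [0,2] PP   >
    [0,1] "from" : PP/NP
    [1,2] "this" : NP
  [2,6] S\PP   >
    [2,4] (S\PP)/(NP\N)   <
      [2,3] "gave" : NP
      [3,4] "near" : ((S\PP)/(NP\N))\NP
    [4,6] NP\N   <B
      [4,5] "which" : NP\N
      [5,6] "city" : NP\NP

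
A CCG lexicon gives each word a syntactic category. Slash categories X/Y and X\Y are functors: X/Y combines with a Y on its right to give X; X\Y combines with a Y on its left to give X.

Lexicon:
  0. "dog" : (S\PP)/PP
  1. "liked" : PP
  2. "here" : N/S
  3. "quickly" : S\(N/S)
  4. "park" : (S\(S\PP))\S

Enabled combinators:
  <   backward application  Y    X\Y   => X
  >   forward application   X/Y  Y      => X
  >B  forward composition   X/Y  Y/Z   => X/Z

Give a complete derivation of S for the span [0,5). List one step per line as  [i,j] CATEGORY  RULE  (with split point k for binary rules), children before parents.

[0,1] (S\PP)/PP  lex  "dog"
[1,2] PP  lex  "liked"
[0,2] S\PP  >  k=1
[2,3] N/S  lex  "here"
[3,4] S\(N/S)  lex  "quickly"
[2,4] S  <  k=3
[4,5] (S\(S\PP))\S  lex  "park"
[2,5] S\(S\PP)  <  k=4
[0,5] S  <  k=2

[0,5] S   <
  [0,2] S\PP   >
    [0,1] "dog" : (S\PP)/PP
    [1,2] "liked" : PP
  [2,5] S\(S\PP)   <
    [2,4] S   <
      [2,3] "here" : N/S
      [3,4] "quickly" : S\(N/S)
    [4,5] "park" : (S\(S\PP))\S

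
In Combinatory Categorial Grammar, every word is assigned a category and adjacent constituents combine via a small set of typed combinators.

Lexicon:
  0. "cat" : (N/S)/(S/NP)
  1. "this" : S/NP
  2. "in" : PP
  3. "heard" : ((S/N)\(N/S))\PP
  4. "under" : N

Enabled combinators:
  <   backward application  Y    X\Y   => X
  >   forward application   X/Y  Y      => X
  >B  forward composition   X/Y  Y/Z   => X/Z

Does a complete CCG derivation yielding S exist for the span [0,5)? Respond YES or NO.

YES

[0,5] S   >
  [0,4] S/N   <
    [0,2] N/S   >
      [0,1] "cat" : (N/S)/(S/NP)
      [1,2] "this" : S/NP
    [2,4] (S/N)\(N/S)   <
      [2,3] "in" : PP
      [3,4] "heard" : ((S/N)\(N/S))\PP
  [4,5] "under" : N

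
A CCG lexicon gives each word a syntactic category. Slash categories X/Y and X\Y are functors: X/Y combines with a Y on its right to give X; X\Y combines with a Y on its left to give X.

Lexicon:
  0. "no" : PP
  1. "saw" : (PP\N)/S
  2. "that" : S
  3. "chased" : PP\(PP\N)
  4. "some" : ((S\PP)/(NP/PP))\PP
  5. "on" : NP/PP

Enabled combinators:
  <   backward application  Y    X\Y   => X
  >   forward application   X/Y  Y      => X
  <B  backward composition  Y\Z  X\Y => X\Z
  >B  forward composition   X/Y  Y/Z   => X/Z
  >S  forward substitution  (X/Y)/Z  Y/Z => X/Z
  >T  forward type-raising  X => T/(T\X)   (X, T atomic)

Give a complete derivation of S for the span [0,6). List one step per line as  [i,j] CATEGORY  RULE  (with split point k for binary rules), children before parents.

[0,1] PP  lex  "no"
[1,2] (PP\N)/S  lex  "saw"
[2,3] S  lex  "that"
[1,3] PP\N  >  k=2
[3,4] PP\(PP\N)  lex  "chased"
[1,4] PP  <  k=3
[4,5] ((S\PP)/(NP/PP))\PP  lex  "some"
[1,5] (S\PP)/(NP/PP)  <  k=4
[5,6] NP/PP  lex  "on"
[1,6] S\PP  >  k=5
[0,6] S  <  k=1

[0,6] S   <
  [0,1] "no" : PP
  [1,6] S\PP   >
    [1,5] (S\PP)/(NP/PP)   <
      [1,4] PP   <
        [1,3] PP\N   >
          [1,2] "saw" : (PP\N)/S
          [2,3] "that" : S
        [3,4] "chased" : PP\(PP\N)
      [4,5] "some" : ((S\PP)/(NP/PP))\PP
    [5,6] "on" : NP/PP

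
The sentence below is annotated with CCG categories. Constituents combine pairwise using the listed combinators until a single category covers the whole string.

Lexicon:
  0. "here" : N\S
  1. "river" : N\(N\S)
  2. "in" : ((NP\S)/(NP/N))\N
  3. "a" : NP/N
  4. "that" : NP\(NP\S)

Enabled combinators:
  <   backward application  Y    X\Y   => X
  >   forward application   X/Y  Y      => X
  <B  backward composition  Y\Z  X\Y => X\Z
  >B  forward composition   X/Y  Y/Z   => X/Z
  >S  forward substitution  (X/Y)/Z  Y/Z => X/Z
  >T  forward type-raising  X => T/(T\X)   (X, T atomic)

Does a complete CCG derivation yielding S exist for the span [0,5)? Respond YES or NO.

N\S N\(N\S) ((NP\S)/(NP/N))\N NP/N NP\(NP\S)
CKY chart[0,5] = {N/(N\NP), NP, NP/(NP\NP), PP/(PP\NP), S/(S\NP)}; S ∉ chart

NO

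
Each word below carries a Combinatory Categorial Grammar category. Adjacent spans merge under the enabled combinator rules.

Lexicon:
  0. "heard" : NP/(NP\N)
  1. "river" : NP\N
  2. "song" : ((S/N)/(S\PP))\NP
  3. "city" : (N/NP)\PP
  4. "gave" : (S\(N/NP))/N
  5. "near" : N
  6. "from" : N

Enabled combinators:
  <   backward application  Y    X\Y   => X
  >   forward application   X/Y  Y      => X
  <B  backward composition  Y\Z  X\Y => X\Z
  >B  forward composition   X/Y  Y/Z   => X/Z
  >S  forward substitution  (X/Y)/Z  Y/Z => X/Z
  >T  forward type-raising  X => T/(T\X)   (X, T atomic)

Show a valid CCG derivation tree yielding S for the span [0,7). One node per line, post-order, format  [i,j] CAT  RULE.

[0,7] S   >
  [0,6] S/N   >
    [0,3] (S/N)/(S\PP)   <
      [0,2] NP   >
        [0,1] "heard" : NP/(NP\N)
        [1,2] "river" : NP\N
      [2,3] "song" : ((S/N)/(S\PP))\NP
    [3,6] S\PP   <B
      [3,4] "city" : (N/NP)\PP
      [4,6] S\(N/NP)   >
        [4,5] "gave" : (S\(N/NP))/N
        [5,6] "near" : N
  [6,7] "from" : N

[0,1] NP/(NP\N)  lex  "heard"
[1,2] NP\N  lex  "river"
[0,2] NP  >  k=1
[2,3] ((S/N)/(S\PP))\NP  lex  "song"
[0,3] (S/N)/(S\PP)  <  k=2
[3,4] (N/NP)\PP  lex  "city"
[4,5] (S\(N/NP))/N  lex  "gave"
[5,6] N  lex  "near"
[4,6] S\(N/NP)  >  k=5
[3,6] S\PP  <B  k=4
[0,6] S/N  >  k=3
[6,7] N  lex  "from"
[0,7] S  >  k=6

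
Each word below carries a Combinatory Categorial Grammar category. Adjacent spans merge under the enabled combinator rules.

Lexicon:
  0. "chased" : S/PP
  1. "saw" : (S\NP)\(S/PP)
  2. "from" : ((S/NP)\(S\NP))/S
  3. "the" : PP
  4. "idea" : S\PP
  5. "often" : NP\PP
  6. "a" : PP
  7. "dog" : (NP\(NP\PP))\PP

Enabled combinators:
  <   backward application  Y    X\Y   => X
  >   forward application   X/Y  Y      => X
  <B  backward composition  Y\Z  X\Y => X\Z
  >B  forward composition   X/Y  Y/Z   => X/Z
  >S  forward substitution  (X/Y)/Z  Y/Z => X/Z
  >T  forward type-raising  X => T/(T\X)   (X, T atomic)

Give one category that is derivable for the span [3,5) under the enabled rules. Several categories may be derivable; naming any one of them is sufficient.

S

[0,8] S   >
  [0,5] S/NP   <
    [0,2] S\NP   <
      [0,1] "chased" : S/PP
      [1,2] "saw" : (S\NP)\(S/PP)
    [2,5] (S/NP)\(S\NP)   >
      [2,3] "from" : ((S/NP)\(S\NP))/S
      [3,5] S   <
        [3,4] "the" : PP
        [4,5] "idea" : S\PP
  [5,8] NP   <
    [5,6] "often" : NP\PP
    [6,8] NP\(NP\PP)   <
      [6,7] "a" : PP
      [7,8] "dog" : (NP\(NP\PP))\PP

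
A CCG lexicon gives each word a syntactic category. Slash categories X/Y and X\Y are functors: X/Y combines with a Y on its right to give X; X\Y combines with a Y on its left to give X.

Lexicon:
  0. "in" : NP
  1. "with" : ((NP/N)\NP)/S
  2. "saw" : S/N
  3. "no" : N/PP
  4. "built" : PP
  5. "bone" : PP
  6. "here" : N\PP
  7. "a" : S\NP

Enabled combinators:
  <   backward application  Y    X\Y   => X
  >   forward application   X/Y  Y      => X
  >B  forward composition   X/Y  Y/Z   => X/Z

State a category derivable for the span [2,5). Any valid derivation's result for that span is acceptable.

S

[0,8] S   <
  [0,7] NP   >
    [0,5] NP/N   <
      [0,1] "in" : NP
      [1,5] (NP/N)\NP   >
        [1,2] "with" : ((NP/N)\NP)/S
        [2,5] S   >
          [2,3] "saw" : S/N
          [3,5] N   >
            [3,4] "no" : N/PP
            [4,5] "built" : PP
    [5,7] N   <
      [5,6] "bone" : PP
      [6,7] "here" : N\PP
  [7,8] "a" : S\NP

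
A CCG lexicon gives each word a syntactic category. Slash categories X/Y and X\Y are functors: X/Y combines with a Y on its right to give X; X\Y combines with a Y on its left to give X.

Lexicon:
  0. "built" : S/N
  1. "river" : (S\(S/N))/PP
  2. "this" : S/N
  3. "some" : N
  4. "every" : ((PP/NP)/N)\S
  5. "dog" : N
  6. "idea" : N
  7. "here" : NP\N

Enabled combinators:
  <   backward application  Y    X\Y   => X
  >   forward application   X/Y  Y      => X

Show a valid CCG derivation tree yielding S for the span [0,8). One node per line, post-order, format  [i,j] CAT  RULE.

[0,1] S/N  lex  "built"
[1,2] (S\(S/N))/PP  lex  "river"
[2,3] S/N  lex  "this"
[3,4] N  lex  "some"
[2,4] S  >  k=3
[4,5] ((PP/NP)/N)\S  lex  "every"
[2,5] (PP/NP)/N  <  k=4
[5,6] N  lex  "dog"
[2,6] PP/NP  >  k=5
[6,7] N  lex  "idea"
[7,8] NP\N  lex  "here"
[6,8] NP  <  k=7
[2,8] PP  >  k=6
[1,8] S\(S/N)  >  k=2
[0,8] S  <  k=1

[0,8] S   <
  [0,1] "built" : S/N
  [1,8] S\(S/N)   >
    [1,2] "river" : (S\(S/N))/PP
    [2,8] PP   >
      [2,6] PP/NP   >
        [2,5] (PP/NP)/N   <
          [2,4] S   >
            [2,3] "this" : S/N
            [3,4] "some" : N
          [4,5] "every" : ((PP/NP)/N)\S
        [5,6] "dog" : N
      [6,8] NP   <
        [6,7] "idea" : N
        [7,8] "here" : NP\N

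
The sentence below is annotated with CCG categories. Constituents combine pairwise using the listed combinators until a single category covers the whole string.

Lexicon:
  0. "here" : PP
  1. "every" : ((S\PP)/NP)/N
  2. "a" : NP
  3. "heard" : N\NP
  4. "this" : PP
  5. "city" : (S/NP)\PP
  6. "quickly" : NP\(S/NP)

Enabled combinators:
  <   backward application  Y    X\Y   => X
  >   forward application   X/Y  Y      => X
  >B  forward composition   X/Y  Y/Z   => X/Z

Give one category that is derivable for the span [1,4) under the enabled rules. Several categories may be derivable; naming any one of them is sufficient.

[0,7] S   <
  [0,1] "here" : PP
  [1,7] S\PP   >
    [1,4] (S\PP)/NP   >
      [1,2] "every" : ((S\PP)/NP)/N
      [2,4] N   <
        [2,3] "a" : NP
        [3,4] "heard" : N\NP
    [4,7] NP   <
      [4,6] S/NP   <
        [4,5] "this" : PP
        [5,6] "city" : (S/NP)\PP
      [6,7] "quickly" : NP\(S/NP)

(S\PP)/NP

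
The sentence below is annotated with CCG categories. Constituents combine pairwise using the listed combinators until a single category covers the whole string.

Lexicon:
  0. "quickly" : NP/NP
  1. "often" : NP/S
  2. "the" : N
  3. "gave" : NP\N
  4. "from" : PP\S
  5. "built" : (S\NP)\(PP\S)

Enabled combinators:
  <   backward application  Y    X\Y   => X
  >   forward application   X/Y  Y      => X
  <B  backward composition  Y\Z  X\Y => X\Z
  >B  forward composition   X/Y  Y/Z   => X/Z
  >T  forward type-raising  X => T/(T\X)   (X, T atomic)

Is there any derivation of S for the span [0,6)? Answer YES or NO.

NP/NP NP/S N NP\N PP\S (S\NP)\(PP\S)
CKY chart[0,6] = {N/(N\NP), NP, NP/(NP\NP), NP/(S\S), PP/(PP\NP), S/(S\NP)}; S ∉ chart

NO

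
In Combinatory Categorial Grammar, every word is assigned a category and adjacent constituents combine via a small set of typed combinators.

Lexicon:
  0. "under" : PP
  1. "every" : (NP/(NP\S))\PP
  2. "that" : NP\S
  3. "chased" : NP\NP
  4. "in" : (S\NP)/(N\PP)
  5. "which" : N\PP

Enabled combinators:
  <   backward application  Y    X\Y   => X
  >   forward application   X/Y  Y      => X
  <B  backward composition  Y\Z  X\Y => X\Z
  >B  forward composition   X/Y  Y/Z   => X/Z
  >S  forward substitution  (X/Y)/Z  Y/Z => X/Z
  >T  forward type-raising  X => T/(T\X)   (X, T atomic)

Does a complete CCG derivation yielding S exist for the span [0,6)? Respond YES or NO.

YES

[0,6] S   <
  [0,4] NP   >
    [0,2] NP/(NP\S)   <
      [0,1] "under" : PP
      [1,2] "every" : (NP/(NP\S))\PP
    [2,4] NP\S   <B
      [2,3] "that" : NP\S
      [3,4] "chased" : NP\NP
  [4,6] S\NP   >
    [4,5] "in" : (S\NP)/(N\PP)
    [5,6] "which" : N\PP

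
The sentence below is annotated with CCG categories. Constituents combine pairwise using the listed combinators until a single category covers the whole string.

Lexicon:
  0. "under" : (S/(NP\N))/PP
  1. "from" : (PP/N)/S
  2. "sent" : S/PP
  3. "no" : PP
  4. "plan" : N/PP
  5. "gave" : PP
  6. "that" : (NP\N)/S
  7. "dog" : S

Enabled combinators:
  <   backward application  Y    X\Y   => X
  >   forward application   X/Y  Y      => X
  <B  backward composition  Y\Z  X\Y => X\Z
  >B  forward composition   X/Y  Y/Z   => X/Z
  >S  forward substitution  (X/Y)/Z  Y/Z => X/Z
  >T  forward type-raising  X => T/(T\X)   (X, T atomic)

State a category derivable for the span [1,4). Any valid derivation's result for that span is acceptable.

PP/N

[0,8] S   >
  [0,6] S/(NP\N)   >
    [0,1] "under" : (S/(NP\N))/PP
    [1,6] PP   >
      [1,4] PP/N   >
        [1,2] "from" : (PP/N)/S
        [2,4] S   >
          [2,3] "sent" : S/PP
          [3,4] "no" : PP
      [4,6] N   >
        [4,5] "plan" : N/PP
        [5,6] "gave" : PP
  [6,8] NP\N   >
    [6,7] "that" : (NP\N)/S
    [7,8] "dog" : S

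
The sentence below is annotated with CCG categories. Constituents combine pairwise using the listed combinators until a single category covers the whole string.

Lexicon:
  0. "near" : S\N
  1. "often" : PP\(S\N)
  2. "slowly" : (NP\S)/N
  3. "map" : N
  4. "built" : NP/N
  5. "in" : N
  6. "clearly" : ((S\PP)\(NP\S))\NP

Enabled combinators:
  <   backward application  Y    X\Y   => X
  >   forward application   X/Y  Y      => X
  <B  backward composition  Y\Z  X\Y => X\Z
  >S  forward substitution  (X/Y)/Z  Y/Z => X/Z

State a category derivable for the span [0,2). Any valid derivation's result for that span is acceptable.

PP

[0,7] S   <
  [0,2] PP   <
    [0,1] "near" : S\N
    [1,2] "often" : PP\(S\N)
  [2,7] S\PP   <
    [2,4] NP\S   >
      [2,3] "slowly" : (NP\S)/N
      [3,4] "map" : N
    [4,7] (S\PP)\(NP\S)   <
      [4,6] NP   >
        [4,5] "built" : NP/N
        [5,6] "in" : N
      [6,7] "clearly" : ((S\PP)\(NP\S))\NP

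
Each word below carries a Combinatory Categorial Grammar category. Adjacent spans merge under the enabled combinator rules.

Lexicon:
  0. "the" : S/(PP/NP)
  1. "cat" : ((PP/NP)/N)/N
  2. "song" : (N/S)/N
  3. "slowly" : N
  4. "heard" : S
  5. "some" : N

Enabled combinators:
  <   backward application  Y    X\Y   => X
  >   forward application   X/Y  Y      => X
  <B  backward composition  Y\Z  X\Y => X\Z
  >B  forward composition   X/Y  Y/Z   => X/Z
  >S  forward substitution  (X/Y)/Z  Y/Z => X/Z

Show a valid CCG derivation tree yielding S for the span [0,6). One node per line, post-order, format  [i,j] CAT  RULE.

[0,6] S   >
  [0,1] "the" : S/(PP/NP)
  [1,6] PP/NP   >
    [1,5] (PP/NP)/N   >
      [1,2] "cat" : ((PP/NP)/N)/N
      [2,5] N   >
        [2,4] N/S   >
          [2,3] "song" : (N/S)/N
          [3,4] "slowly" : N
        [4,5] "heard" : S
    [5,6] "some" : N

[0,1] S/(PP/NP)  lex  "the"
[1,2] ((PP/NP)/N)/N  lex  "cat"
[2,3] (N/S)/N  lex  "song"
[3,4] N  lex  "slowly"
[2,4] N/S  >  k=3
[4,5] S  lex  "heard"
[2,5] N  >  k=4
[1,5] (PP/NP)/N  >  k=2
[5,6] N  lex  "some"
[1,6] PP/NP  >  k=5
[0,6] S  >  k=1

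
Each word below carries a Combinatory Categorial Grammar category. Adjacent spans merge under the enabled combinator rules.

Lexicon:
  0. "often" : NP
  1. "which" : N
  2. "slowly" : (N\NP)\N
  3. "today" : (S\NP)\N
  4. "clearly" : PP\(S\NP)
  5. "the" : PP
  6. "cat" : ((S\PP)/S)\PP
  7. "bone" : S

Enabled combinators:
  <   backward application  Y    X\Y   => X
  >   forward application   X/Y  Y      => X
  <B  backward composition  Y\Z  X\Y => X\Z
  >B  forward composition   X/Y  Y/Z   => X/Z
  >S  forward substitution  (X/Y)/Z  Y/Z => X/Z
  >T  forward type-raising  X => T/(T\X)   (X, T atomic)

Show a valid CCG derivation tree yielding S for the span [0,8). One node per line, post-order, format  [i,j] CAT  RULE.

[0,1] NP  lex  "often"
[0,1] N/(N\NP)  >T
[1,2] N  lex  "which"
[2,3] (N\NP)\N  lex  "slowly"
[1,3] N\NP  <  k=2
[0,3] N  >  k=1
[3,4] (S\NP)\N  lex  "today"
[4,5] PP\(S\NP)  lex  "clearly"
[3,5] PP\N  <B  k=4
[0,5] PP  <  k=3
[5,6] PP  lex  "the"
[6,7] ((S\PP)/S)\PP  lex  "cat"
[5,7] (S\PP)/S  <  k=6
[7,8] S  lex  "bone"
[5,8] S\PP  >  k=7
[0,8] S  <  k=5

[0,8] S   <
  [0,5] PP   <
    [0,3] N   >
      [0,1] N/(N\NP)   >T
        [0,1] "often" : NP
      [1,3] N\NP   <
        [1,2] "which" : N
        [2,3] "slowly" : (N\NP)\N
    [3,5] PP\N   <B
      [3,4] "today" : (S\NP)\N
      [4,5] "clearly" : PP\(S\NP)
  [5,8] S\PP   >
    [5,7] (S\PP)/S   <
      [5,6] "the" : PP
      [6,7] "cat" : ((S\PP)/S)\PP
    [7,8] "bone" : S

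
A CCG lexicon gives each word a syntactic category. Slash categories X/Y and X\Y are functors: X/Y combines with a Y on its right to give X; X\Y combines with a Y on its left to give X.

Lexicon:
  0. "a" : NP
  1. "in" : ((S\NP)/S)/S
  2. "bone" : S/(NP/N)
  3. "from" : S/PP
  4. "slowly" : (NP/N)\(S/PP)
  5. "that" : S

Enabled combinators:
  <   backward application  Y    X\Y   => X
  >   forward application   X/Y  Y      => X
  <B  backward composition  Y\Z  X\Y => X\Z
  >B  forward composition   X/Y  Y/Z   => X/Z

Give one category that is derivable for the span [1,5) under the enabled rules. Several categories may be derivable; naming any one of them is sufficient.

(S\NP)/S

[0,6] S   <
  [0,1] "a" : NP
  [1,6] S\NP   >
    [1,5] (S\NP)/S   >
      [1,2] "in" : ((S\NP)/S)/S
      [2,5] S   >
        [2,3] "bone" : S/(NP/N)
        [3,5] NP/N   <
          [3,4] "from" : S/PP
          [4,5] "slowly" : (NP/N)\(S/PP)
    [5,6] "that" : S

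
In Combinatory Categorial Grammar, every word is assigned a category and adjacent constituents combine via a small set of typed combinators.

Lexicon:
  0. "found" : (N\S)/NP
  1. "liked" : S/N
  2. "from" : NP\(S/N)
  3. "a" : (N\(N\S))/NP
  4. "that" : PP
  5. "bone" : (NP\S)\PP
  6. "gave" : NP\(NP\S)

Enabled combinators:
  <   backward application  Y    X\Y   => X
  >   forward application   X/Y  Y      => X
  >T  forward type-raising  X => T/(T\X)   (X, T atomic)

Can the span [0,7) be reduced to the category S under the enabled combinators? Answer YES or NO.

(N\S)/NP S/N NP\(S/N) (N\(N\S))/NP PP (NP\S)\PP NP\(NP\S)
CKY chart[0,7] = {N, N/(N\N), NP/(NP\N), PP/(PP\N), S/(S\N)}; S ∉ chart

NO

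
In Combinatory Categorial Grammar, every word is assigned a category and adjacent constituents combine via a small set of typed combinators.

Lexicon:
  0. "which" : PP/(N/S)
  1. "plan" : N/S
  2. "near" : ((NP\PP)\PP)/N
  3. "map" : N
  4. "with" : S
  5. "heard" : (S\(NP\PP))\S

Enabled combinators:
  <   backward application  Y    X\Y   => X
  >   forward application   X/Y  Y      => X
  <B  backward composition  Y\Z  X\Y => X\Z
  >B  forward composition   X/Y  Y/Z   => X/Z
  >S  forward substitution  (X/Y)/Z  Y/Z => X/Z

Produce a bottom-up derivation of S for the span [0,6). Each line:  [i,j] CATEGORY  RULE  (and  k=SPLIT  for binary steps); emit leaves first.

[0,6] S   <
  [0,4] NP\PP   <
    [0,2] PP   >
      [0,1] "which" : PP/(N/S)
      [1,2] "plan" : N/S
    [2,4] (NP\PP)\PP   >
      [2,3] "near" : ((NP\PP)\PP)/N
      [3,4] "map" : N
  [4,6] S\(NP\PP)   <
    [4,5] "with" : S
    [5,6] "heard" : (S\(NP\PP))\S

[0,1] PP/(N/S)  lex  "which"
[1,2] N/S  lex  "plan"
[0,2] PP  >  k=1
[2,3] ((NP\PP)\PP)/N  lex  "near"
[3,4] N  lex  "map"
[2,4] (NP\PP)\PP  >  k=3
[0,4] NP\PP  <  k=2
[4,5] S  lex  "with"
[5,6] (S\(NP\PP))\S  lex  "heard"
[4,6] S\(NP\PP)  <  k=5
[0,6] S  <  k=4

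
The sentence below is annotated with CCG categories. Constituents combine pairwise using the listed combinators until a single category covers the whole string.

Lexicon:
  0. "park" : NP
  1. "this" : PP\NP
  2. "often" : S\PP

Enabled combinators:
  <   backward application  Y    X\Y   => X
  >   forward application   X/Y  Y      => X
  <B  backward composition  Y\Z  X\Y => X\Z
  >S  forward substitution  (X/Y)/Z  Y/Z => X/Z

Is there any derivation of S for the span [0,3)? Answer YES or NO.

YES

[0,3] S   <
  [0,1] "park" : NP
  [1,3] S\NP   <B
    [1,2] "this" : PP\NP
    [2,3] "often" : S\PP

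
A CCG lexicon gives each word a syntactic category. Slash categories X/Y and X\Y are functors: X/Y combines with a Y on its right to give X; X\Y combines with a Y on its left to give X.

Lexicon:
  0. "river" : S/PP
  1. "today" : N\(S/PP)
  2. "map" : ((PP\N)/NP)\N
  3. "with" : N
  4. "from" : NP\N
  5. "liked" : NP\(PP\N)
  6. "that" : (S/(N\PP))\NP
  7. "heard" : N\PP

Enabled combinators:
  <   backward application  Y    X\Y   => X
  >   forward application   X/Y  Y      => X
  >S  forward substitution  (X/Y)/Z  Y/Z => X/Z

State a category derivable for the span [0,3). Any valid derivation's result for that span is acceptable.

(PP\N)/NP

[0,8] S   >
  [0,7] S/(N\PP)   <
    [0,6] NP   <
      [0,5] PP\N   >
        [0,3] (PP\N)/NP   <
          [0,2] N   <
            [0,1] "river" : S/PP
            [1,2] "today" : N\(S/PP)
          [2,3] "map" : ((PP\N)/NP)\N
        [3,5] NP   <
          [3,4] "with" : N
          [4,5] "from" : NP\N
      [5,6] "liked" : NP\(PP\N)
    [6,7] "that" : (S/(N\PP))\NP
  [7,8] "heard" : N\PP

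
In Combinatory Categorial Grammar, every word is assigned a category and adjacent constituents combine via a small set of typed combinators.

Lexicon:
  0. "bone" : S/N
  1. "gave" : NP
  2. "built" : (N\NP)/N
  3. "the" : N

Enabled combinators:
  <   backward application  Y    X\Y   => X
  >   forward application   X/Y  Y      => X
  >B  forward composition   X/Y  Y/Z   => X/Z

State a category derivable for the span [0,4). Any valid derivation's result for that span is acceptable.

[0,4] S   >
  [0,1] "bone" : S/N
  [1,4] N   <
    [1,2] "gave" : NP
    [2,4] N\NP   >
      [2,3] "built" : (N\NP)/N
      [3,4] "the" : N

S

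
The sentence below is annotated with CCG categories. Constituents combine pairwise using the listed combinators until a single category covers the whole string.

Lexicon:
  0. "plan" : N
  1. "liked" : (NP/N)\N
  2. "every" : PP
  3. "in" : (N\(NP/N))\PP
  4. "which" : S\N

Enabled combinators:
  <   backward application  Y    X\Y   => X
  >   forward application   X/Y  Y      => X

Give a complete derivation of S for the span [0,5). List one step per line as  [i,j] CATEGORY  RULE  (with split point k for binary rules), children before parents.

[0,1] N  lex  "plan"
[1,2] (NP/N)\N  lex  "liked"
[0,2] NP/N  <  k=1
[2,3] PP  lex  "every"
[3,4] (N\(NP/N))\PP  lex  "in"
[2,4] N\(NP/N)  <  k=3
[0,4] N  <  k=2
[4,5] S\N  lex  "which"
[0,5] S  <  k=4

[0,5] S   <
  [0,4] N   <
    [0,2] NP/N   <
      [0,1] "plan" : N
      [1,2] "liked" : (NP/N)\N
    [2,4] N\(NP/N)   <
      [2,3] "every" : PP
      [3,4] "in" : (N\(NP/N))\PP
  [4,5] "which" : S\N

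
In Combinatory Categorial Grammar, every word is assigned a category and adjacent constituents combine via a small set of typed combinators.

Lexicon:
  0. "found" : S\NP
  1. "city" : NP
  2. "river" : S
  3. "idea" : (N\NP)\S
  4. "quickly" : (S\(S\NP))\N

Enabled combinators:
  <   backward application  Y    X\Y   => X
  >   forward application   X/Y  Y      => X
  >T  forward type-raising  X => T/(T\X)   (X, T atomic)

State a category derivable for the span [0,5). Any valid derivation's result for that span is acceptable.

S

[0,5] S   <
  [0,1] "found" : S\NP
  [1,5] S\(S\NP)   <
    [1,4] N   <
      [1,2] "city" : NP
      [2,4] N\NP   <
        [2,3] "river" : S
        [3,4] "idea" : (N\NP)\S
    [4,5] "quickly" : (S\(S\NP))\N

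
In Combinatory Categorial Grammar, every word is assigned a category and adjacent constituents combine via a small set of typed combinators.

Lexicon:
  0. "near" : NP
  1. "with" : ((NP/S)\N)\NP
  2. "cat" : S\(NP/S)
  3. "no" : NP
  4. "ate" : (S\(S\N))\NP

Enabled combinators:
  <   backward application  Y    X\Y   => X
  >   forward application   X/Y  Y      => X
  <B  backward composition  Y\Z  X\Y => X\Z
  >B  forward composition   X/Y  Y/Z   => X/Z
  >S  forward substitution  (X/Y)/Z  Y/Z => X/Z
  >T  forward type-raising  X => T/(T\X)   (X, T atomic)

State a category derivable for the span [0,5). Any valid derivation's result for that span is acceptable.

S

[0,5] S   <
  [0,3] S\N   <B
    [0,2] (NP/S)\N   <
      [0,1] "near" : NP
      [1,2] "with" : ((NP/S)\N)\NP
    [2,3] "cat" : S\(NP/S)
  [3,5] S\(S\N)   <
    [3,4] "no" : NP
    [4,5] "ate" : (S\(S\N))\NP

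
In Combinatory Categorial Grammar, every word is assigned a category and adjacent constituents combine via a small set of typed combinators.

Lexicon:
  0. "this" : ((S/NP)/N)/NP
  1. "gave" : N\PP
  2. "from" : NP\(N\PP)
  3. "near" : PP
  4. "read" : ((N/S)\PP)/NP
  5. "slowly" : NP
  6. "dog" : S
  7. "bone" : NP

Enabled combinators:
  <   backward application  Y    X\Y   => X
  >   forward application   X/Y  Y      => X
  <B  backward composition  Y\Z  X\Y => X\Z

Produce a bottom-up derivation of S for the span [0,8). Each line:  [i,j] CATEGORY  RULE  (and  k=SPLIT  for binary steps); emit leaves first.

[0,8] S   >
  [0,7] S/NP   >
    [0,3] (S/NP)/N   >
      [0,1] "this" : ((S/NP)/N)/NP
      [1,3] NP   <
        [1,2] "gave" : N\PP
        [2,3] "from" : NP\(N\PP)
    [3,7] N   >
      [3,6] N/S   <
        [3,4] "near" : PP
        [4,6] (N/S)\PP   >
          [4,5] "read" : ((N/S)\PP)/NP
          [5,6] "slowly" : NP
      [6,7] "dog" : S
  [7,8] "bone" : NP

[0,1] ((S/NP)/N)/NP  lex  "this"
[1,2] N\PP  lex  "gave"
[2,3] NP\(N\PP)  lex  "from"
[1,3] NP  <  k=2
[0,3] (S/NP)/N  >  k=1
[3,4] PP  lex  "near"
[4,5] ((N/S)\PP)/NP  lex  "read"
[5,6] NP  lex  "slowly"
[4,6] (N/S)\PP  >  k=5
[3,6] N/S  <  k=4
[6,7] S  lex  "dog"
[3,7] N  >  k=6
[0,7] S/NP  >  k=3
[7,8] NP  lex  "bone"
[0,8] S  >  k=7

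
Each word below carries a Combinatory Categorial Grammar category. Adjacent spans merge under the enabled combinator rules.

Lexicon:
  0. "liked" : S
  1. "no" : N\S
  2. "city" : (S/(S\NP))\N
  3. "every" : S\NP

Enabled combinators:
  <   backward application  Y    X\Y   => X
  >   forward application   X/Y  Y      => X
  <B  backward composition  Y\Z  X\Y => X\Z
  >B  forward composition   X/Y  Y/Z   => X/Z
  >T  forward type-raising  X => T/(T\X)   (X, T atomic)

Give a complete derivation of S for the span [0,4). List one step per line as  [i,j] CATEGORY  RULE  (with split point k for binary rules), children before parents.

[0,4] S   >
  [0,3] S/(S\NP)   <
    [0,2] N   <
      [0,1] "liked" : S
      [1,2] "no" : N\S
    [2,3] "city" : (S/(S\NP))\N
  [3,4] "every" : S\NP

[0,1] S  lex  "liked"
[1,2] N\S  lex  "no"
[0,2] N  <  k=1
[2,3] (S/(S\NP))\N  lex  "city"
[0,3] S/(S\NP)  <  k=2
[3,4] S\NP  lex  "every"
[0,4] S  >  k=3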